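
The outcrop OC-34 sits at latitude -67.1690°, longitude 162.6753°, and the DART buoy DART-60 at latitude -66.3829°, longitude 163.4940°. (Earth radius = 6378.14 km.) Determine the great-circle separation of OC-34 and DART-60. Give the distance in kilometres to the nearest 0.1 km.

Δφ = 0.7861°,  Δλ = 0.8187°
a = sin²(Δφ/2) + cos φ₁ cos φ₂ sin²(Δλ/2) = 0.000055
c = 2·arcsin(√a) = 0.014832 rad = 0.8498°
d = R·c = 6378.14 × 0.014832 = 94.6 km

94.6 km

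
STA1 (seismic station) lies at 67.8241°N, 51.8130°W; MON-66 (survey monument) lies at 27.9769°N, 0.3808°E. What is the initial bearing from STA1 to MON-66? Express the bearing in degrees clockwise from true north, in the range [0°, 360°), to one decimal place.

Δλ = 52.1938°
y = sin Δλ · cos φ₂ = 0.697756
x = cos φ₁ sin φ₂ − sin φ₁ cos φ₂ cos Δλ = -0.324244
θ = atan2(y, x) = 114.9240° → 114.9240° (mod 360°)

114.9°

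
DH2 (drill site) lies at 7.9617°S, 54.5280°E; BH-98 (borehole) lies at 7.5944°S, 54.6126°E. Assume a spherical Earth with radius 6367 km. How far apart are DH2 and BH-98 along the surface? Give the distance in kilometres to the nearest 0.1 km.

41.9 km

Δφ = 0.3673°,  Δλ = 0.0846°
a = sin²(Δφ/2) + cos φ₁ cos φ₂ sin²(Δλ/2) = 0.000011
c = 2·arcsin(√a) = 0.006575 rad = 0.3767°
d = R·c = 6367 × 0.006575 = 41.9 km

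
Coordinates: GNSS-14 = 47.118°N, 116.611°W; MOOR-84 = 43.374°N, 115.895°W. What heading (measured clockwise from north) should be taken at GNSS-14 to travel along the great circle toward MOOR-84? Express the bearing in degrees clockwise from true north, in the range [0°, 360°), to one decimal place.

Δλ = 0.7160°
y = sin Δλ · cos φ₂ = 0.009083
x = cos φ₁ sin φ₂ − sin φ₁ cos φ₂ cos Δλ = -0.065257
θ = atan2(y, x) = 172.0757° → 172.0757° (mod 360°)

172.1°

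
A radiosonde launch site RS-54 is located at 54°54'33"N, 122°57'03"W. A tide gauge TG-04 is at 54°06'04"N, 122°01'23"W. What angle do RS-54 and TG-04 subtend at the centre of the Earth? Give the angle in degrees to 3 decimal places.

0.971°

RS-54: φ = +54.90917°, λ = -122.95083°
TG-04: φ = +54.10111°, λ = -122.02306°
Δφ = -0.8081°,  Δλ = 0.9278°
a = sin²(Δφ/2) + cos φ₁ cos φ₂ sin²(Δλ/2) = 0.000072
c = 2·arcsin(√a) = 0.016950 rad = 0.9711°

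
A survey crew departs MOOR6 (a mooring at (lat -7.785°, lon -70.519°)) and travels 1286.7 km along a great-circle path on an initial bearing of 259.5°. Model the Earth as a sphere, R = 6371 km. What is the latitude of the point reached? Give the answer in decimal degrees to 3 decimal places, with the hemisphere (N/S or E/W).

9.725°S

δ = d/R = 1286.7/6371 = 0.201962 rad
φ₂ = arcsin(sin φ₁ cos δ + cos φ₁ sin δ cos θ)
   = arcsin(-0.13546·0.97967 + 0.99078·0.20059·-0.18224) = -9.72509°
λ₂ = λ₁ + atan2(sin θ sin δ cos φ₁, cos δ − sin φ₁ sin φ₂) = -82.06231°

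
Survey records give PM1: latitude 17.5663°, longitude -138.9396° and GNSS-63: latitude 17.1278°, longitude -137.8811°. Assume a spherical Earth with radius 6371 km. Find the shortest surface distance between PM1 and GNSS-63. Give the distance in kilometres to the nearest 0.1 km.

122.5 km

Δφ = -0.4385°,  Δλ = 1.0585°
a = sin²(Δφ/2) + cos φ₁ cos φ₂ sin²(Δλ/2) = 0.000092
c = 2·arcsin(√a) = 0.019223 rad = 1.1014°
d = R·c = 6371 × 0.019223 = 122.5 km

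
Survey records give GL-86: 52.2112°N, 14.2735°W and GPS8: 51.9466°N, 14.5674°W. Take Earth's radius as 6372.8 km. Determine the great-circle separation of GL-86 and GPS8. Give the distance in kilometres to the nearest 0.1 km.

35.6 km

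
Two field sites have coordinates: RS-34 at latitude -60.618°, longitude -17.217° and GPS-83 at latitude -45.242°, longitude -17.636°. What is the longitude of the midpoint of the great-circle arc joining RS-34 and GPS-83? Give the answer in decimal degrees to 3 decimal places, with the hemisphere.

Bx = cos φ₂ cos Δλ = 0.704095,  By = cos φ₂ sin Δλ = -0.005149
φₘ = atan2(sin φ₁ + sin φ₂, √((cos φ₁ + Bx)² + By²)) = -52.93018°
λₘ = λ₁ + atan2(By, cos φ₁ + Bx) = -17.46393°

17.464°W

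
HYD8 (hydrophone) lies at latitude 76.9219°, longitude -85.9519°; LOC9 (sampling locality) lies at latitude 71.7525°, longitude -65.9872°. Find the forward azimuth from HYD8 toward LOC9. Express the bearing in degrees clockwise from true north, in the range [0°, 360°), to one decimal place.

123.9°

Δλ = 19.9647°
y = sin Δλ · cos φ₂ = 0.106913
x = cos φ₁ sin φ₂ − sin φ₁ cos φ₂ cos Δλ = -0.071771
θ = atan2(y, x) = 123.8737° → 123.8737° (mod 360°)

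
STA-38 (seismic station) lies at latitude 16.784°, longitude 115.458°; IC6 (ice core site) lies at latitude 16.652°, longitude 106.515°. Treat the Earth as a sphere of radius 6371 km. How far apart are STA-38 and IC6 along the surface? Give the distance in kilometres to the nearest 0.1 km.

952.4 km

Δφ = -0.1320°,  Δλ = -8.9430°
a = sin²(Δφ/2) + cos φ₁ cos φ₂ sin²(Δλ/2) = 0.005577
c = 2·arcsin(√a) = 0.149493 rad = 8.5653°
d = R·c = 6371 × 0.149493 = 952.4 km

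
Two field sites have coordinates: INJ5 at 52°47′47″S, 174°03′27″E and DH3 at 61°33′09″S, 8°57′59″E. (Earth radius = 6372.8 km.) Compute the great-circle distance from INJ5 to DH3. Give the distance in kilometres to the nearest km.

INJ5: φ = -52.79639°, λ = +174.05750°
DH3: φ = -61.55250°, λ = +8.96639°
Δφ = -8.7561°,  Δλ = -165.0911°
a = sin²(Δφ/2) + cos φ₁ cos φ₂ sin²(Δλ/2) = 0.289006
c = 2·arcsin(√a) = 1.135159 rad = 65.0398°
d = R·c = 6372.8 × 1.135159 = 7234.1 km

7234 km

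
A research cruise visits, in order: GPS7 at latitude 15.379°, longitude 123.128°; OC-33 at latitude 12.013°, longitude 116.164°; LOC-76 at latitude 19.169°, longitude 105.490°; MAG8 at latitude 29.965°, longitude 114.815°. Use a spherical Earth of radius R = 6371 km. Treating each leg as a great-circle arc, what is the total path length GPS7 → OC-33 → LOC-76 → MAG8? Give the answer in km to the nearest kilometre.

3757 km

GPS7→OC-33: c = 0.131873 rad, d = 840.16 km
OC-33→LOC-76: c = 0.218494 rad, d = 1392.03 km
LOC-76→MAG8: c = 0.239374 rad, d = 1525.05 km
Total = 840.16 + 1392.03 + 1525.05 = 3757.24 km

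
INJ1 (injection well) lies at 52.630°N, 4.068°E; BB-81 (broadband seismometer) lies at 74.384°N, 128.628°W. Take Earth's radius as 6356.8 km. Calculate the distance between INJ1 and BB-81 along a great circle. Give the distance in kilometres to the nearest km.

5449 km

Δφ = 21.7540°,  Δλ = -132.6960°
a = sin²(Δφ/2) + cos φ₁ cos φ₂ sin²(Δλ/2) = 0.172699
c = 2·arcsin(√a) = 0.857139 rad = 49.1104°
d = R·c = 6356.8 × 0.857139 = 5448.7 km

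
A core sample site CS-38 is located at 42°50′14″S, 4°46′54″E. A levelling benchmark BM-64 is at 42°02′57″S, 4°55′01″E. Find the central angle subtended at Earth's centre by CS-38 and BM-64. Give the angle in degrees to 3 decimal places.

CS-38: φ = -42.83722°, λ = +4.78167°
BM-64: φ = -42.04917°, λ = +4.91694°
Δφ = 0.7881°,  Δλ = 0.1353°
a = sin²(Δφ/2) + cos φ₁ cos φ₂ sin²(Δλ/2) = 0.000048
c = 2·arcsin(√a) = 0.013864 rad = 0.7944°

0.794°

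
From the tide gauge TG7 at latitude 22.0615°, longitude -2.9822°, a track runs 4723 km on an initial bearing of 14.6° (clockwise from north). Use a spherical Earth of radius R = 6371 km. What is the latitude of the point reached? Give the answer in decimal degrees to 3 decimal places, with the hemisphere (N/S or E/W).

δ = d/R = 4723/6371 = 0.741328 rad
φ₂ = arcsin(sin φ₁ cos δ + cos φ₁ sin δ cos θ)
   = arcsin(0.37560·0.73757 + 0.92678·0.67527·0.96771) = 61.96378°
λ₂ = λ₁ + atan2(sin θ sin δ cos φ₁, cos δ − sin φ₁ sin φ₂) = 18.24919°

61.964°N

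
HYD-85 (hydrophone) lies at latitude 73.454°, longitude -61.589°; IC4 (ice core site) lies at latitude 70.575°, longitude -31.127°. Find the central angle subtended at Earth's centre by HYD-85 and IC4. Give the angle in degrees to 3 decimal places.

9.713°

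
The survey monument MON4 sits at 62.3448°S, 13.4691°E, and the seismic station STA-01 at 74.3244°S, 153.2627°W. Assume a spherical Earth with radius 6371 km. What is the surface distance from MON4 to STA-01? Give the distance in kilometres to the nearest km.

4787 km

Δφ = -11.9796°,  Δλ = -166.7318°
a = sin²(Δφ/2) + cos φ₁ cos φ₂ sin²(Δλ/2) = 0.134624
c = 2·arcsin(√a) = 0.751374 rad = 43.0506°
d = R·c = 6371 × 0.751374 = 4787.0 km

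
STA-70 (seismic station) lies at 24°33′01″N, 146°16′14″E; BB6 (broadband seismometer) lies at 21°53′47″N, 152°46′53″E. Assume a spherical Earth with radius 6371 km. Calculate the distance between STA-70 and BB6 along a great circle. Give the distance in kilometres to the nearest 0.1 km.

STA-70: φ = +24.55028°, λ = +146.27056°
BB6: φ = +21.89639°, λ = +152.78139°
Δφ = -2.6539°,  Δλ = 6.5108°
a = sin²(Δφ/2) + cos φ₁ cos φ₂ sin²(Δλ/2) = 0.003258
c = 2·arcsin(√a) = 0.114218 rad = 6.5442°
d = R·c = 6371 × 0.114218 = 727.7 km

727.7 km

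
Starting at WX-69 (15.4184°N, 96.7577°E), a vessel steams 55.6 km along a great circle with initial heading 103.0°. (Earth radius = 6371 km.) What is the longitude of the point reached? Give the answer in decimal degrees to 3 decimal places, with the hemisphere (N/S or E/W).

δ = d/R = 55.6/6371 = 0.008727 rad
φ₂ = arcsin(sin φ₁ cos δ + cos φ₁ sin δ cos θ)
   = arcsin(0.26587·0.99996 + 0.96401·0.00873·-0.22495) = 15.30535°
λ₂ = λ₁ + atan2(sin θ sin δ cos φ₁, cos δ − sin φ₁ sin φ₂) = 97.26282°

97.263°E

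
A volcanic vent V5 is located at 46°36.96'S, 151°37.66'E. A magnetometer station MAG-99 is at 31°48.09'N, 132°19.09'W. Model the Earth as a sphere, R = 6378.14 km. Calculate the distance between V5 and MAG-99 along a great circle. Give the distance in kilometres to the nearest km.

V5: φ = -46.61600°, λ = +151.62767°
MAG-99: φ = +31.80150°, λ = -132.31817°
Δφ = 78.4175°,  Δλ = 76.0542°
a = sin²(Δφ/2) + cos φ₁ cos φ₂ sin²(Δλ/2) = 0.621150
c = 2·arcsin(√a) = 1.815531 rad = 104.0223°
d = R·c = 6378.14 × 1.815531 = 11579.7 km

11580 km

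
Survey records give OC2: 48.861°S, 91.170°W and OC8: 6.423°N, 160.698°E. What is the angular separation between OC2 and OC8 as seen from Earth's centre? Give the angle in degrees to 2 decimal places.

106.72°

Δφ = 55.2840°,  Δλ = -108.1320°
a = sin²(Δφ/2) + cos φ₁ cos φ₂ sin²(Δλ/2) = 0.643852
c = 2·arcsin(√a) = 1.862625 rad = 106.7205°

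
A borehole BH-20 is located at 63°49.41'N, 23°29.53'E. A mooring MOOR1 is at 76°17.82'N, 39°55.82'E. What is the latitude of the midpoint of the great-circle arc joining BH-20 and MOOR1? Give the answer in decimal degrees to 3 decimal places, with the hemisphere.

BH-20: φ = +63.82350°, λ = +23.49217°
MOOR1: φ = +76.29700°, λ = +39.93033°
Bx = cos φ₂ cos Δλ = 0.227206,  By = cos φ₂ sin Δλ = 0.067035
φₘ = atan2(sin φ₁ + sin φ₂, √((cos φ₁ + Bx)² + By²)) = 70.23190°
λₘ = λ₁ + atan2(By, cos φ₁ + Bx) = 29.21978°

70.232°N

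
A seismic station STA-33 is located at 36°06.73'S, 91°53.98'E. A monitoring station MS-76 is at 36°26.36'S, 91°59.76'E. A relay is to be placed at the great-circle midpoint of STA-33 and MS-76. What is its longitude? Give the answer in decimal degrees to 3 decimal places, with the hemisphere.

91.948°E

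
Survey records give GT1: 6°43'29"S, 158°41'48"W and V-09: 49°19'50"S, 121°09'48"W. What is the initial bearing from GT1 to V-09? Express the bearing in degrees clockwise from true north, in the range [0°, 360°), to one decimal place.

150.2°

GT1: φ = -6.72472°, λ = -158.69667°
V-09: φ = -49.33056°, λ = -121.16333°
Δλ = 37.5333°
y = sin Δλ · cos φ₂ = 0.397027
x = cos φ₁ sin φ₂ − sin φ₁ cos φ₂ cos Δλ = -0.692748
θ = atan2(y, x) = 150.1822° → 150.1822° (mod 360°)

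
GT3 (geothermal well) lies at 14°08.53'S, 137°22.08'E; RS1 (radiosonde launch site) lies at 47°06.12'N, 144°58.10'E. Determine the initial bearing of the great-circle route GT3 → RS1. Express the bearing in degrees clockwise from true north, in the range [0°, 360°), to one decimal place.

5.9°

GT3: φ = -14.14217°, λ = +137.36800°
RS1: φ = +47.10200°, λ = +144.96833°
Δλ = 7.6003°
y = sin Δλ · cos φ₂ = 0.090030
x = cos φ₁ sin φ₂ − sin φ₁ cos φ₂ cos Δλ = 0.875217
θ = atan2(y, x) = 5.8731° → 5.8731° (mod 360°)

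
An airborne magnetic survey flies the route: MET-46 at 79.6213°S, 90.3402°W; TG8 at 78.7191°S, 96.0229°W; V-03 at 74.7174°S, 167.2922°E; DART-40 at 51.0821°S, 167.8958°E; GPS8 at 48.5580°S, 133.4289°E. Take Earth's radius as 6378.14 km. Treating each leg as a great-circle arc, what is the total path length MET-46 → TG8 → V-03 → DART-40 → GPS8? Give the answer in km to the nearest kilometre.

MET-46→TG8: c = 0.024379 rad, d = 155.50 km
TG8→V-03: c = 0.348171 rad, d = 2220.68 km
V-03→DART-40: c = 0.412537 rad, d = 2631.22 km
DART-40→GPS8: c = 0.387014 rad, d = 2468.43 km
Total = 155.50 + 2220.68 + 2631.22 + 2468.43 = 7475.83 km

7476 km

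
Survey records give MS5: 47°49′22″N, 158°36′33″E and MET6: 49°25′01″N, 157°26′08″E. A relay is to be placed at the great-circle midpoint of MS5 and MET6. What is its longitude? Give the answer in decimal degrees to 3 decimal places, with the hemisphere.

MS5: φ = +47.82278°, λ = +158.60917°
MET6: φ = +49.41694°, λ = +157.43556°
Bx = cos φ₂ cos Δλ = 0.650413,  By = cos φ₂ sin Δλ = -0.013325
φₘ = atan2(sin φ₁ + sin φ₂, √((cos φ₁ + Bx)² + By²)) = 48.62135°
λₘ = λ₁ + atan2(By, cos φ₁ + Bx) = 158.03163°

158.032°E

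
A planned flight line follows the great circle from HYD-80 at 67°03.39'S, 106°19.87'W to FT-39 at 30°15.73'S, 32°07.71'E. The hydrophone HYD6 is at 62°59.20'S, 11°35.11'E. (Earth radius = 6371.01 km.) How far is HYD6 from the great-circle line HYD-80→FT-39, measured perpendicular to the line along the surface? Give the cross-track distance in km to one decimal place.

HYD-80: φ = -67.05650°, λ = -106.33117°
FT-39: φ = -30.26217°, λ = +32.12850°
HYD6: φ = -62.98667°, λ = +11.58517°
δ₁₃ = central angle HYD-80→HYD6 = 0.741396 rad  (haversine)
θ₁₃ = bearing HYD-80→HYD6 = 143.537°,  θ₁₂ = bearing HYD-80→FT-39 = 144.119°
dₓₜ = R·arcsin(sin δ₁₃ · sin(θ₁₃ − θ₁₂)) = 6371.01·arcsin(0.67532·sin(-0.581°)) = -43.665 km
|dₓₜ| = 43.665 km

43.7 km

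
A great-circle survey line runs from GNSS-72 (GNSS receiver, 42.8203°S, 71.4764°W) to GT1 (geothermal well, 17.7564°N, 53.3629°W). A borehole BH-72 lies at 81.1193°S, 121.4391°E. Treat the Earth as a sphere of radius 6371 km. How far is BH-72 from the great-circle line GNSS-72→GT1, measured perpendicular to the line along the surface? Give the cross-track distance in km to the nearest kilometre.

1562 km

δ₁₃ = central angle GNSS-72→BH-72 = 0.974981 rad  (haversine)
θ₁₃ = bearing GNSS-72→BH-72 = 182.389°,  θ₁₂ = bearing GNSS-72→GT1 = 19.440°
dₓₜ = R·arcsin(sin δ₁₃ · sin(θ₁₃ − θ₁₂)) = 6371·arcsin(0.82769·sin(162.950°)) = 1561.776 km
|dₓₜ| = 1561.776 km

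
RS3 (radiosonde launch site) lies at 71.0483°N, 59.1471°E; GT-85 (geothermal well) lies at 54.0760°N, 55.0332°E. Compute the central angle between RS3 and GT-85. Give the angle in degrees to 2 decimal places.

17.07°

Δφ = -16.9723°,  Δλ = -4.1139°
a = sin²(Δφ/2) + cos φ₁ cos φ₂ sin²(Δλ/2) = 0.022022
c = 2·arcsin(√a) = 0.297900 rad = 17.0684°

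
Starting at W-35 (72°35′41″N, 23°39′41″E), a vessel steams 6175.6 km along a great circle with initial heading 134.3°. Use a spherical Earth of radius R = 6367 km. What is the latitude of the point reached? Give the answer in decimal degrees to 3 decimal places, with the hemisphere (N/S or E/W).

21.539°N

W-35: φ = +72.59472°, λ = +23.66139°
δ = d/R = 6175.6/6367 = 0.969939 rad
φ₂ = arcsin(sin φ₁ cos δ + cos φ₁ sin δ cos θ)
   = arcsin(0.95421·0.56535 + 0.29913·0.82485·-0.69842) = 21.53932°
λ₂ = λ₁ + atan2(sin θ sin δ cos φ₁, cos δ − sin φ₁ sin φ₂) = 63.05623°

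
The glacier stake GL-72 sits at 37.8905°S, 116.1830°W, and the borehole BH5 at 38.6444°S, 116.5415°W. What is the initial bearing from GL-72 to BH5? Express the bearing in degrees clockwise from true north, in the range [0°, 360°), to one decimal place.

Δλ = -0.3585°
y = sin Δλ · cos φ₂ = -0.004887
x = cos φ₁ sin φ₂ − sin φ₁ cos φ₂ cos Δλ = -0.013167
θ = atan2(y, x) = -159.6377° → 200.3623° (mod 360°)

200.4°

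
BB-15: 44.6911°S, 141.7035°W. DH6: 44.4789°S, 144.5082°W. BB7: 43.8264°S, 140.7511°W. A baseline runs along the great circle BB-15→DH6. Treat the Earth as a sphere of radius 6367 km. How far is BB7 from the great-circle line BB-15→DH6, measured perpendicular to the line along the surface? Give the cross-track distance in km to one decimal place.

102.0 km

δ₁₃ = central angle BB-15→BB7 = 0.019222 rad  (haversine)
θ₁₃ = bearing BB-15→BB7 = 38.601°,  θ₁₂ = bearing BB-15→DH6 = 275.078°
dₓₜ = R·arcsin(sin δ₁₃ · sin(θ₁₃ − θ₁₂)) = 6367·arcsin(0.01922·sin(-236.477°)) = 102.027 km
|dₓₜ| = 102.027 km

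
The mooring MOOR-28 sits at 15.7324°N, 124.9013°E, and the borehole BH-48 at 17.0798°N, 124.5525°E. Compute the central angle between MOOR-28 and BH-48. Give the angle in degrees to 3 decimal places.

1.388°

Δφ = 1.3474°,  Δλ = -0.3488°
a = sin²(Δφ/2) + cos φ₁ cos φ₂ sin²(Δλ/2) = 0.000147
c = 2·arcsin(√a) = 0.024231 rad = 1.3883°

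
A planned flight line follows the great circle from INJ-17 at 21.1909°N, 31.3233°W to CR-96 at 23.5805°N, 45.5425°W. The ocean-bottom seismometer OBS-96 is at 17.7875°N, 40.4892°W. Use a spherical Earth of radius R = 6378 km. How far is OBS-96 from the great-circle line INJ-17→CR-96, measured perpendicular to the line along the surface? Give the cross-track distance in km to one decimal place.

559.5 km

δ₁₃ = central angle INJ-17→OBS-96 = 0.162041 rad  (haversine)
θ₁₃ = bearing INJ-17→OBS-96 = 250.079°,  θ₁₂ = bearing INJ-17→CR-96 = 282.969°
dₓₜ = R·arcsin(sin δ₁₃ · sin(θ₁₃ − θ₁₂)) = 6378·arcsin(0.16133·sin(-32.890°)) = -559.482 km
|dₓₜ| = 559.482 km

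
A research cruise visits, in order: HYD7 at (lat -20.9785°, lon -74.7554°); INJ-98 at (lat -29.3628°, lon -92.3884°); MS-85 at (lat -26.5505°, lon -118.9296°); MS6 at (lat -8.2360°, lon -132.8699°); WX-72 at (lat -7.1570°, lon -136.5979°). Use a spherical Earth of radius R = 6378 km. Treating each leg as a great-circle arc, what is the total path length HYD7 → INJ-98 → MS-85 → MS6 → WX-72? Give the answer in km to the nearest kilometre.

7569 km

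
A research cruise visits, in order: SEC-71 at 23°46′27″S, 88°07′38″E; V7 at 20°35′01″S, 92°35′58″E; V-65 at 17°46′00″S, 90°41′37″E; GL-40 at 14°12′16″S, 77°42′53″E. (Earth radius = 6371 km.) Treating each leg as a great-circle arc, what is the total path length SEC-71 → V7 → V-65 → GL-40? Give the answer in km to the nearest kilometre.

2395 km

SEC-71: φ = -23.77417°, λ = +88.12722°
V7: φ = -20.58361°, λ = +92.59944°
V-65: φ = -17.76667°, λ = +90.69361°
GL-40: φ = -14.20444°, λ = +77.71472°
SEC-71→V7: c = 0.091230 rad, d = 581.22 km
V7→V-65: c = 0.058344 rad, d = 371.71 km
V-65→GL-40: c = 0.226390 rad, d = 1442.33 km
Total = 581.22 + 371.71 + 1442.33 = 2395.26 km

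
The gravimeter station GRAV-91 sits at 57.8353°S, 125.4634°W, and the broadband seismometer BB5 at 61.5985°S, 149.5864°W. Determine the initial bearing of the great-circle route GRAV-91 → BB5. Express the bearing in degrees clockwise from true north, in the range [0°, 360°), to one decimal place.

Δλ = -24.1230°
y = sin Δλ · cos φ₂ = -0.194396
x = cos φ₁ sin φ₂ − sin φ₁ cos φ₂ cos Δλ = -0.100796
θ = atan2(y, x) = -117.4072° → 242.5928° (mod 360°)

242.6°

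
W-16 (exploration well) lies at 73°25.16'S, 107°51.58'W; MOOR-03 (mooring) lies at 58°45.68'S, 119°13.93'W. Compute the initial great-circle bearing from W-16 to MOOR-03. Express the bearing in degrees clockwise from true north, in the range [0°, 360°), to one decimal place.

W-16: φ = -73.41933°, λ = -107.85967°
MOOR-03: φ = -58.76133°, λ = -119.23217°
Δλ = -11.3725°
y = sin Δλ · cos φ₂ = -0.102262
x = cos φ₁ sin φ₂ − sin φ₁ cos φ₂ cos Δλ = 0.243290
θ = atan2(y, x) = -22.7984° → 337.2016° (mod 360°)

337.2°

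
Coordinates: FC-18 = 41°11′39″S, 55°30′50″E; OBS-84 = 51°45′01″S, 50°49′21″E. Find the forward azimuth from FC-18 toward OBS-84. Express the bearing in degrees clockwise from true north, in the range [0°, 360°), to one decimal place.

195.3°

FC-18: φ = -41.19417°, λ = +55.51389°
OBS-84: φ = -51.75028°, λ = +50.82250°
Δλ = -4.6914°
y = sin Δλ · cos φ₂ = -0.050635
x = cos φ₁ sin φ₂ − sin φ₁ cos φ₂ cos Δλ = -0.184564
θ = atan2(y, x) = -164.6586° → 195.3414° (mod 360°)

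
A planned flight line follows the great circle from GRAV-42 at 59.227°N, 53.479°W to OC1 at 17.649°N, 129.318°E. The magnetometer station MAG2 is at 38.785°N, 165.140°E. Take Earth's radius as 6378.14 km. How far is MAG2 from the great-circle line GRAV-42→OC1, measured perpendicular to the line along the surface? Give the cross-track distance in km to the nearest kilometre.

δ₁₃ = central angle GRAV-42→MAG2 = 1.342213 rad  (haversine)
θ₁₃ = bearing GRAV-42→MAG2 = 330.032°,  θ₁₂ = bearing GRAV-42→OC1 = 357.264°
dₓₜ = R·arcsin(sin δ₁₃ · sin(θ₁₃ − θ₁₂)) = 6378.14·arcsin(0.97399·sin(-27.231°)) = -2946.277 km
|dₓₜ| = 2946.277 km

2946 km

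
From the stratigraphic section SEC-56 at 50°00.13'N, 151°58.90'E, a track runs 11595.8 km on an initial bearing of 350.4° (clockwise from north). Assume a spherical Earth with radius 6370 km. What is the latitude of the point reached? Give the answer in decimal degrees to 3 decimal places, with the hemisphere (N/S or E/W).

25.145°N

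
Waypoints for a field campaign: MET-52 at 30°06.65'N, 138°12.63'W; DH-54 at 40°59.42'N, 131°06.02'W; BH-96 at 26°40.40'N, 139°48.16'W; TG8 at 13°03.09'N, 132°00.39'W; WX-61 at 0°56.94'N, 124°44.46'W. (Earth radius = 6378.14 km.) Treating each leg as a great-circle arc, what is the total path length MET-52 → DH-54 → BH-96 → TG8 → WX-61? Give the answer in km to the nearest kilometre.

6442 km

MET-52: φ = +30.11083°, λ = -138.21050°
DH-54: φ = +40.99033°, λ = -131.10033°
BH-96: φ = +26.67333°, λ = -139.80267°
TG8: φ = +13.05150°, λ = -132.00650°
WX-61: φ = +0.94900°, λ = -124.74100°
MET-52→DH-54: c = 0.214866 rad, d = 1370.44 km
DH-54→BH-96: c = 0.279558 rad, d = 1783.06 km
BH-96→TG8: c = 0.269796 rad, d = 1720.80 km
TG8→WX-61: c = 0.245757 rad, d = 1567.47 km
Total = 1370.44 + 1783.06 + 1720.80 + 1567.47 = 6441.78 km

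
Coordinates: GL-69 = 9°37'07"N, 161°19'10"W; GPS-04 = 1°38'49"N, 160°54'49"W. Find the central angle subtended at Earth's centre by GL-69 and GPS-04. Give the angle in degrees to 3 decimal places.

7.982°

GL-69: φ = +9.61861°, λ = -161.31944°
GPS-04: φ = +1.64694°, λ = -160.91361°
Δφ = -7.9717°,  Δλ = 0.4058°
a = sin²(Δφ/2) + cos φ₁ cos φ₂ sin²(Δλ/2) = 0.004844
c = 2·arcsin(√a) = 0.139310 rad = 7.9819°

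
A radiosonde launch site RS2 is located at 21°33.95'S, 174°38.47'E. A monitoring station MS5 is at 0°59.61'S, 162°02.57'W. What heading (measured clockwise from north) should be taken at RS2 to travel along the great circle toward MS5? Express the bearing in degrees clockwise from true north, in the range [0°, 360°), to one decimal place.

RS2: φ = -21.56583°, λ = +174.64117°
MS5: φ = -0.99350°, λ = -162.04283°
Δλ = 23.3160°
y = sin Δλ · cos φ₂ = 0.395742
x = cos φ₁ sin φ₂ − sin φ₁ cos φ₂ cos Δλ = 0.321377
θ = atan2(y, x) = 50.9204° → 50.9204° (mod 360°)

50.9°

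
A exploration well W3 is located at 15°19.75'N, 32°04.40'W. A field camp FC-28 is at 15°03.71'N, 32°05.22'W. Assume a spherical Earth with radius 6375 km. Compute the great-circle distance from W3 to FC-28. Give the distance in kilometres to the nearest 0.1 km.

W3: φ = +15.32917°, λ = -32.07333°
FC-28: φ = +15.06183°, λ = -32.08700°
Δφ = -0.2673°,  Δλ = -0.0137°
a = sin²(Δφ/2) + cos φ₁ cos φ₂ sin²(Δλ/2) = 0.000005
c = 2·arcsin(√a) = 0.004672 rad = 0.2677°
d = R·c = 6375 × 0.004672 = 29.8 km

29.8 km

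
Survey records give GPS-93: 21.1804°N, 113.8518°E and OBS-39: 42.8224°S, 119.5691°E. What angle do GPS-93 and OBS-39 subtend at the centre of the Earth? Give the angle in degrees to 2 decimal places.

Δφ = -64.0028°,  Δλ = 5.7173°
a = sin²(Δφ/2) + cos φ₁ cos φ₂ sin²(Δλ/2) = 0.282537
c = 2·arcsin(√a) = 1.120841 rad = 64.2195°

64.22°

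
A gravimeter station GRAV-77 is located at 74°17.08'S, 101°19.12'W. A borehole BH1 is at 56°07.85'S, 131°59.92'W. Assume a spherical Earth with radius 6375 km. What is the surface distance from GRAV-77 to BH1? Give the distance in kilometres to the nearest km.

GRAV-77: φ = -74.28467°, λ = -101.31867°
BH1: φ = -56.13083°, λ = -131.99867°
Δφ = 18.1538°,  Δλ = -30.6800°
a = sin²(Δφ/2) + cos φ₁ cos φ₂ sin²(Δλ/2) = 0.035452
c = 2·arcsin(√a) = 0.378838 rad = 21.7058°
d = R·c = 6375 × 0.378838 = 2415.1 km

2415 km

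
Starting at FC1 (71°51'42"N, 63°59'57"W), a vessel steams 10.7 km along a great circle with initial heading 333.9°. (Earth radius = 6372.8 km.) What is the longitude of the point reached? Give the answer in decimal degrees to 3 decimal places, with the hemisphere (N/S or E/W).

64.136°W

FC1: φ = +71.86167°, λ = -63.99917°
δ = d/R = 10.7/6372.8 = 0.001679 rad
φ₂ = arcsin(sin φ₁ cos δ + cos φ₁ sin δ cos θ)
   = arcsin(0.95031·1.00000 + 0.31131·0.00168·0.89803) = 71.94801°
λ₂ = λ₁ + atan2(sin θ sin δ cos φ₁, cos δ − sin φ₁ sin φ₂) = -64.13574°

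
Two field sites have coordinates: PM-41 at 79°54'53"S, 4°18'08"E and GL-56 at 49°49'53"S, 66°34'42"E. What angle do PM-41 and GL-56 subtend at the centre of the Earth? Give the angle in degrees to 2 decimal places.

36.40°

PM-41: φ = -79.91472°, λ = +4.30222°
GL-56: φ = -49.83139°, λ = +66.57833°
Δφ = 30.0833°,  Δλ = 62.2761°
a = sin²(Δφ/2) + cos φ₁ cos φ₂ sin²(Δλ/2) = 0.097555
c = 2·arcsin(√a) = 0.635306 rad = 36.4004°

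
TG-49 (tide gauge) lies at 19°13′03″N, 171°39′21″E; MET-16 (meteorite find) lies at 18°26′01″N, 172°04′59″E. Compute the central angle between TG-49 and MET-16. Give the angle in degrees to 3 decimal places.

0.882°

TG-49: φ = +19.21750°, λ = +171.65583°
MET-16: φ = +18.43361°, λ = +172.08306°
Δφ = -0.7839°,  Δλ = 0.4272°
a = sin²(Δφ/2) + cos φ₁ cos φ₂ sin²(Δλ/2) = 0.000059
c = 2·arcsin(√a) = 0.015394 rad = 0.8820°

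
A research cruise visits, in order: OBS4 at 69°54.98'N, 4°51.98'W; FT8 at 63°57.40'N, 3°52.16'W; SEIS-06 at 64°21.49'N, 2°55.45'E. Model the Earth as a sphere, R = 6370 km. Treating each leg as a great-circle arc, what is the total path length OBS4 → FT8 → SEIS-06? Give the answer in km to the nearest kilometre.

996 km

OBS4: φ = +69.91633°, λ = -4.86633°
FT8: φ = +63.95667°, λ = -3.86933°
SEIS-06: φ = +64.35817°, λ = +2.92417°
OBS4→FT8: c = 0.104235 rad, d = 663.98 km
FT8→SEIS-06: c = 0.052131 rad, d = 332.08 km
Total = 663.98 + 332.08 = 996.06 km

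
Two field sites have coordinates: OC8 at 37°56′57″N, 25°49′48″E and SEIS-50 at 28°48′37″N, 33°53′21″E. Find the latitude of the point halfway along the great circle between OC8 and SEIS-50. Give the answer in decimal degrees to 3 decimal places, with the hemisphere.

OC8: φ = +37.94917°, λ = +25.83000°
SEIS-50: φ = +28.81028°, λ = +33.88917°
Bx = cos φ₂ cos Δλ = 0.867567,  By = cos φ₂ sin Δλ = 0.122842
φₘ = atan2(sin φ₁ + sin φ₂, √((cos φ₁ + Bx)² + By²)) = 33.44473°
λₘ = λ₁ + atan2(By, cos φ₁ + Bx) = 30.07212°

33.445°N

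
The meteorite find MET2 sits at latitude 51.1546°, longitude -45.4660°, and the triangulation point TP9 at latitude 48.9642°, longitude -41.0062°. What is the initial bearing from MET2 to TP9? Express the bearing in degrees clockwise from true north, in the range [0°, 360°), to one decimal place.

Δλ = 4.4598°
y = sin Δλ · cos φ₂ = 0.051052
x = cos φ₁ sin φ₂ − sin φ₁ cos φ₂ cos Δλ = -0.036672
θ = atan2(y, x) = 125.6910° → 125.6910° (mod 360°)

125.7°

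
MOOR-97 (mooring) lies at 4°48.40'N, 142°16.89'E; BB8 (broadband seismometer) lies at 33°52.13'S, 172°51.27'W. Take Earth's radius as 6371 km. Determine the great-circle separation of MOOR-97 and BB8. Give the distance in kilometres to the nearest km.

6375 km

MOOR-97: φ = +4.80667°, λ = +142.28150°
BB8: φ = -33.86883°, λ = -172.85450°
Δφ = -38.6755°,  Δλ = 44.8640°
a = sin²(Δφ/2) + cos φ₁ cos φ₂ sin²(Δλ/2) = 0.230127
c = 2·arcsin(√a) = 1.000661 rad = 57.3336°
d = R·c = 6371 × 1.000661 = 6375.2 km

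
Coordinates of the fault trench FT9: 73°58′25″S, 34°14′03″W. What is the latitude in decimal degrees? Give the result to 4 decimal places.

73° + 58′/60 + 25″/3600 = 73 + 0.96667 + 0.00694 = 73.9736°

73.9736°S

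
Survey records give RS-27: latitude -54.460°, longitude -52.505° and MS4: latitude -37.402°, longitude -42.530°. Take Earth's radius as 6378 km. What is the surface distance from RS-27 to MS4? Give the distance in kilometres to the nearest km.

2045 km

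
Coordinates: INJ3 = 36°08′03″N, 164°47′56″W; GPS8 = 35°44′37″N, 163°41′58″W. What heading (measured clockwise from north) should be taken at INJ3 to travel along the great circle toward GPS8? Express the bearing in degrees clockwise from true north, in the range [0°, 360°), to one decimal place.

113.4°

INJ3: φ = +36.13417°, λ = -164.79889°
GPS8: φ = +35.74361°, λ = -163.69944°
Δλ = 1.0994°
y = sin Δλ · cos φ₂ = 0.015574
x = cos φ₁ sin φ₂ − sin φ₁ cos φ₂ cos Δλ = -0.006728
θ = atan2(y, x) = 113.3661° → 113.3661° (mod 360°)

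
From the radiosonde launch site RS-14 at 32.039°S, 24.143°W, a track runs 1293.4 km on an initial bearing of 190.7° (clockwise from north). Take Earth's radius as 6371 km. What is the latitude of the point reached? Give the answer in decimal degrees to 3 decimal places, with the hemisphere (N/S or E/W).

43.436°S

δ = d/R = 1293.4/6371 = 0.203014 rad
φ₂ = arcsin(sin φ₁ cos δ + cos φ₁ sin δ cos θ)
   = arcsin(-0.53050·0.97946 + 0.84769·0.20162·-0.98261) = -43.43589°
λ₂ = λ₁ + atan2(sin θ sin δ cos φ₁, cos δ − sin φ₁ sin φ₂) = -27.09805°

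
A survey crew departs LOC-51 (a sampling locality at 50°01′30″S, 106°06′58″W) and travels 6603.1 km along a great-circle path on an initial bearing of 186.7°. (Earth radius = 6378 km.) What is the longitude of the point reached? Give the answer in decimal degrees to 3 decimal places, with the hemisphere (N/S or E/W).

90.956°E

LOC-51: φ = -50.02500°, λ = -106.11611°
δ = d/R = 6603.1/6378 = 1.035293 rad
φ₂ = arcsin(sin φ₁ cos δ + cos φ₁ sin δ cos θ)
   = arcsin(-0.76632·0.51027 + 0.64245·0.86001·-0.99317) = -70.01459°
λ₂ = λ₁ + atan2(sin θ sin δ cos φ₁, cos δ − sin φ₁ sin φ₂) = 90.95599°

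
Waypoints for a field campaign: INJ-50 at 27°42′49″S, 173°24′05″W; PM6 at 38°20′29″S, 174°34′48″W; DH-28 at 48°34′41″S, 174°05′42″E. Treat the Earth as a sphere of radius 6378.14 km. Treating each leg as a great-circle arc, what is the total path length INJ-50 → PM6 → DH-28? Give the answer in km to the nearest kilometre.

INJ-50: φ = -27.71361°, λ = -173.40139°
PM6: φ = -38.34139°, λ = -174.58000°
DH-28: φ = -48.57806°, λ = +174.09500°
INJ-50→PM6: c = 0.186285 rad, d = 1188.15 km
PM6→DH-28: c = 0.228627 rad, d = 1458.22 km
Total = 1188.15 + 1458.22 = 2646.37 km

2646 km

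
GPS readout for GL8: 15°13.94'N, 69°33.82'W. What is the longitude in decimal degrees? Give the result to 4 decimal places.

69.5637°W

69° + 33.82′/60 = 69 + 0.56367 = 69.5637°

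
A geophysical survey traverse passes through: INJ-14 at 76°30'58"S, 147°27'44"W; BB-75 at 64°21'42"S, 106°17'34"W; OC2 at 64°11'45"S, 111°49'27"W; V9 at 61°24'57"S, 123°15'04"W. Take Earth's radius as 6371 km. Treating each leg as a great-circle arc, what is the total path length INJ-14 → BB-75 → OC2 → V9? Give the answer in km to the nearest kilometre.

INJ-14: φ = -76.51611°, λ = -147.46222°
BB-75: φ = -64.36167°, λ = -106.29278°
OC2: φ = -64.19583°, λ = -111.82417°
V9: φ = -61.41583°, λ = -123.25111°
INJ-14→BB-75: c = 0.308994 rad, d = 1968.60 km
BB-75→OC2: c = 0.041985 rad, d = 267.48 km
OC2→V9: c = 0.103052 rad, d = 656.54 km
Total = 1968.60 + 267.48 + 656.54 = 2892.63 km

2893 km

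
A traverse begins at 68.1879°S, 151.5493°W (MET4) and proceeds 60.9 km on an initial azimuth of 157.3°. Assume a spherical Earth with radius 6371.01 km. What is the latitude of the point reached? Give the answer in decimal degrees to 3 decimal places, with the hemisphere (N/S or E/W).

68.692°S

δ = d/R = 60.9/6371.01 = 0.009559 rad
φ₂ = arcsin(sin φ₁ cos δ + cos φ₁ sin δ cos θ)
   = arcsin(-0.92841·0.99995 + 0.37156·0.00956·-0.92254) = -68.69216°
λ₂ = λ₁ + atan2(sin θ sin δ cos φ₁, cos δ − sin φ₁ sin φ₂) = -150.96766°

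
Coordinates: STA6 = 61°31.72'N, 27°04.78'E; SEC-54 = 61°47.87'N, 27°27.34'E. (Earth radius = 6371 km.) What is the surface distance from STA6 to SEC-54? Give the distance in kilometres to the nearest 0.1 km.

35.9 km

STA6: φ = +61.52867°, λ = +27.07967°
SEC-54: φ = +61.79783°, λ = +27.45567°
Δφ = 0.2692°,  Δλ = 0.3760°
a = sin²(Δφ/2) + cos φ₁ cos φ₂ sin²(Δλ/2) = 0.000008
c = 2·arcsin(√a) = 0.005637 rad = 0.3230°
d = R·c = 6371 × 0.005637 = 35.9 km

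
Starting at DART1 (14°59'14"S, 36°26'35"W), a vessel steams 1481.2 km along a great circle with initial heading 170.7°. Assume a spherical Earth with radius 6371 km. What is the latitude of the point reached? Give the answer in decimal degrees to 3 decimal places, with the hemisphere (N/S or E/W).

28.118°S

DART1: φ = -14.98722°, λ = -36.44306°
δ = d/R = 1481.2/6371 = 0.232491 rad
φ₂ = arcsin(sin φ₁ cos δ + cos φ₁ sin δ cos θ)
   = arcsin(-0.25860·0.97310 + 0.96598·0.23040·-0.98686) = -28.11776°
λ₂ = λ₁ + atan2(sin θ sin δ cos φ₁, cos δ − sin φ₁ sin φ₂) = -34.02353°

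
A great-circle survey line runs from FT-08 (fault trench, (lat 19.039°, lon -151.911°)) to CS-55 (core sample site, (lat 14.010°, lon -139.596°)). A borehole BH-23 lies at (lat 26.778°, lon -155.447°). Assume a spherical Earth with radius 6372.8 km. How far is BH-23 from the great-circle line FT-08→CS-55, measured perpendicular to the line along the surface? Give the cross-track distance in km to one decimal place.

δ₁₃ = central angle FT-08→BH-23 = 0.146520 rad  (haversine)
θ₁₃ = bearing FT-08→BH-23 = 337.843°,  θ₁₂ = bearing FT-08→CS-55 = 111.226°
dₓₜ = R·arcsin(sin δ₁₃ · sin(θ₁₃ − θ₁₂)) = 6372.8·arcsin(0.14600·sin(226.617°)) = -677.471 km
|dₓₜ| = 677.471 km

677.5 km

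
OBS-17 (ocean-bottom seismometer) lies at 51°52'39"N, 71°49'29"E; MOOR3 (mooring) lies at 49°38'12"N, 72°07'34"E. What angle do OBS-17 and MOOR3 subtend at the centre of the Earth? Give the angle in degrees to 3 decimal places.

2.249°

OBS-17: φ = +51.87750°, λ = +71.82472°
MOOR3: φ = +49.63667°, λ = +72.12611°
Δφ = -2.2408°,  Δλ = 0.3014°
a = sin²(Δφ/2) + cos φ₁ cos φ₂ sin²(Δλ/2) = 0.000385
c = 2·arcsin(√a) = 0.039251 rad = 2.2489°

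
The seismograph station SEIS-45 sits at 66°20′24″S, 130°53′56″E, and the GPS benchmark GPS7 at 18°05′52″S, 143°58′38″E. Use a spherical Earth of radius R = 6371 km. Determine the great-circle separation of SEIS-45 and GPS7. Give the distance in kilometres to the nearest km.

5448 km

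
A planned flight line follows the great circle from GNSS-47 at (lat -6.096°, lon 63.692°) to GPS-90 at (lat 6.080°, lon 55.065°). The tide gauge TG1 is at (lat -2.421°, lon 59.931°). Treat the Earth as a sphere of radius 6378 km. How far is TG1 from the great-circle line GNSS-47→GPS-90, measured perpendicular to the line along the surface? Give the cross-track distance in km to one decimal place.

104.5 km

δ₁₃ = central angle GNSS-47→TG1 = 0.091639 rad  (haversine)
θ₁₃ = bearing GNSS-47→TG1 = 314.262°,  θ₁₂ = bearing GNSS-47→GPS-90 = 324.579°
dₓₜ = R·arcsin(sin δ₁₃ · sin(θ₁₃ − θ₁₂)) = 6378·arcsin(0.09151·sin(-10.317°)) = -104.536 km
|dₓₜ| = 104.536 km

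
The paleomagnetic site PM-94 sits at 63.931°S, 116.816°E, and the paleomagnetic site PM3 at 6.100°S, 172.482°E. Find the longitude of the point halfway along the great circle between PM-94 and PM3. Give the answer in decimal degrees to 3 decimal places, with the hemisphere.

156.197°E

Bx = cos φ₂ cos Δλ = 0.560823,  By = cos φ₂ sin Δλ = 0.821088
φₘ = atan2(sin φ₁ + sin φ₂, √((cos φ₁ + Bx)² + By²)) = -37.81962°
λₘ = λ₁ + atan2(By, cos φ₁ + Bx) = 156.19726°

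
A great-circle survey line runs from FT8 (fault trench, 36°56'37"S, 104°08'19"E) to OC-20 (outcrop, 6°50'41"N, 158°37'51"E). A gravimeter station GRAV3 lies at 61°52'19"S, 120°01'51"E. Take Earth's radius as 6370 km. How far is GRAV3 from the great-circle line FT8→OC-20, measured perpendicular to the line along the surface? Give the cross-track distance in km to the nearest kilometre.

2911 km

FT8: φ = -36.94361°, λ = +104.13861°
OC-20: φ = +6.84472°, λ = +158.63083°
GRAV3: φ = -61.87194°, λ = +120.03083°
δ₁₃ = central angle FT8→GRAV3 = 0.468084 rad  (haversine)
θ₁₃ = bearing FT8→GRAV3 = 163.374°,  θ₁₂ = bearing FT8→OC-20 = 61.335°
dₓₜ = R·arcsin(sin δ₁₃ · sin(θ₁₃ − θ₁₂)) = 6370·arcsin(0.45118·sin(102.038°)) = 2911.072 km
|dₓₜ| = 2911.072 km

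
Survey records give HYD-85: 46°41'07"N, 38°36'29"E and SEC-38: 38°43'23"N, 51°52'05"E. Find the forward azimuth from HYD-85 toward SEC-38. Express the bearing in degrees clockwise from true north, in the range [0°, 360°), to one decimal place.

124.6°

HYD-85: φ = +46.68528°, λ = +38.60806°
SEC-38: φ = +38.72306°, λ = +51.86806°
Δλ = 13.2600°
y = sin Δλ · cos φ₂ = 0.178950
x = cos φ₁ sin φ₂ − sin φ₁ cos φ₂ cos Δλ = -0.123386
θ = atan2(y, x) = 124.5863° → 124.5863° (mod 360°)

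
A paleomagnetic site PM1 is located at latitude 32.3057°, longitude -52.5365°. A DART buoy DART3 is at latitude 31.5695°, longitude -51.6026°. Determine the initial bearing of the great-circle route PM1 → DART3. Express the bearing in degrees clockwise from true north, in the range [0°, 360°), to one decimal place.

Δλ = 0.9339°
y = sin Δλ · cos φ₂ = 0.013887
x = cos φ₁ sin φ₂ − sin φ₁ cos φ₂ cos Δλ = -0.012788
θ = atan2(y, x) = 132.6419° → 132.6419° (mod 360°)

132.6°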